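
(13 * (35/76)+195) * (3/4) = 45825/304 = 150.74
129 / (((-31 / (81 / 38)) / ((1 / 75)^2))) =-0.00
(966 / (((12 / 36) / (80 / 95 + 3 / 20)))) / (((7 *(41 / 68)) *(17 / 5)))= 156078 / 779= 200.36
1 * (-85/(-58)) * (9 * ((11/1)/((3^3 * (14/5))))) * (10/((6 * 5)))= 4675/7308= 0.64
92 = 92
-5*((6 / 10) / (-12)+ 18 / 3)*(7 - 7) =0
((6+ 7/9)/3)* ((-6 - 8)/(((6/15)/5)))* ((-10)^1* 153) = 1814750/3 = 604916.67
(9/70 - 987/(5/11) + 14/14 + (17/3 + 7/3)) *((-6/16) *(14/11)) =454077/440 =1031.99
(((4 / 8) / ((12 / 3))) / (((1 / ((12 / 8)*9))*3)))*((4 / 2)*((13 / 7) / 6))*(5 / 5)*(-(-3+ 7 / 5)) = 39 / 70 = 0.56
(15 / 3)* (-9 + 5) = -20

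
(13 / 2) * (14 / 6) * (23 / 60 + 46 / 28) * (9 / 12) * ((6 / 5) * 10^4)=276575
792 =792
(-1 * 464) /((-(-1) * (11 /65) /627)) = -1719120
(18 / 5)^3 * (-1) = -5832 / 125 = -46.66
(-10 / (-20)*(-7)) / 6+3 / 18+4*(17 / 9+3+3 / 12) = 725 / 36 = 20.14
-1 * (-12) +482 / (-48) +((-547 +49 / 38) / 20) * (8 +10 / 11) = -6047563 / 25080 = -241.13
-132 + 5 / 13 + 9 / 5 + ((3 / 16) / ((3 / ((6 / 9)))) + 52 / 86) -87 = -14500621 / 67080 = -216.17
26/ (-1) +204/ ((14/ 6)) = 430/ 7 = 61.43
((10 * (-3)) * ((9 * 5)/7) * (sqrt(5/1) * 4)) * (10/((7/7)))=-54000 * sqrt(5)/7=-17249.67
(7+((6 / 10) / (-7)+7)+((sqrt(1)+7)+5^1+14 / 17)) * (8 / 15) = 132032 / 8925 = 14.79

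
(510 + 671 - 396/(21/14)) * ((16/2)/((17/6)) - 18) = -13916.82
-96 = -96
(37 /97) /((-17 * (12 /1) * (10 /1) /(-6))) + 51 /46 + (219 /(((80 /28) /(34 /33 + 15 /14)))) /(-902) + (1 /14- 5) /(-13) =1794867444653 /1369774566160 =1.31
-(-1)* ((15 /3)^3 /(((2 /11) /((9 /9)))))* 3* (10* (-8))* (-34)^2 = -190740000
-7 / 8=-0.88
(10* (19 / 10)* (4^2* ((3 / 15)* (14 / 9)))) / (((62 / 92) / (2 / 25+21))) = 3328192 / 1125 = 2958.39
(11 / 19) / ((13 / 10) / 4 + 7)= 0.08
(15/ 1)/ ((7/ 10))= 150/ 7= 21.43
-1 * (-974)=974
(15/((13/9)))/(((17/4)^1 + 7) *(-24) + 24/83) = -3735/97006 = -0.04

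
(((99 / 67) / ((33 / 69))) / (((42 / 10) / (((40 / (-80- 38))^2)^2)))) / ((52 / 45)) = 621000000 / 73879550017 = 0.01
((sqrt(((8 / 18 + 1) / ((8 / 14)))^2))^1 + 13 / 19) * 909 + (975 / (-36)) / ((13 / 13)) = 164879 / 57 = 2892.61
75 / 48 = 25 / 16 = 1.56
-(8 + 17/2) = -33/2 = -16.50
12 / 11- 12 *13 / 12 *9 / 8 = -1191 / 88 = -13.53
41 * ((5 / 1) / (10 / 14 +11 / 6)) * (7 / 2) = 30135 / 107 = 281.64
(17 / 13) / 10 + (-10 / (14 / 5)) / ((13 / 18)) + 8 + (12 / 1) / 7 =49 / 10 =4.90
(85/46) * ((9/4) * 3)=2295/184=12.47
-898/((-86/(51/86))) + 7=48785/3698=13.19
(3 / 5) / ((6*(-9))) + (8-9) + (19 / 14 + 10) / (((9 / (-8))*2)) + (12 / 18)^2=-393 / 70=-5.61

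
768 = 768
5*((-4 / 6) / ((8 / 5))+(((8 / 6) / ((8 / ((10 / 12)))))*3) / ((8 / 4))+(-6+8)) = 215 / 24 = 8.96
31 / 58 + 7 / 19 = 995 / 1102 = 0.90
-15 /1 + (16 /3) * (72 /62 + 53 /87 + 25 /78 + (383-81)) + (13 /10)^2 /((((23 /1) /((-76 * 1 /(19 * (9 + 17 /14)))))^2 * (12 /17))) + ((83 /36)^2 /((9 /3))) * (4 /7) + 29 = 208282348496132087 /127247248428300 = 1636.83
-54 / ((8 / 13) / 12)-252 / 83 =-87651 / 83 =-1056.04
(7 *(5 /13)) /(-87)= -0.03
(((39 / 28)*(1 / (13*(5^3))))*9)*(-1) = -27 / 3500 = -0.01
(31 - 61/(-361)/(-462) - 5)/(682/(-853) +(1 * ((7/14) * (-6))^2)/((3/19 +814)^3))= -13691535777972065144567/421036998909707424090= -32.52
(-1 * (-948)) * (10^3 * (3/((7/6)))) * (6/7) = 2089469.39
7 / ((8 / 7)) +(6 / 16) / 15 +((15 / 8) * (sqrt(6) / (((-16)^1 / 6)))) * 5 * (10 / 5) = 123 / 20-225 * sqrt(6) / 32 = -11.07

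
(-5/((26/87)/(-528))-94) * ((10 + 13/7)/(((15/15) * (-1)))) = -9430294/91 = -103629.60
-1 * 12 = -12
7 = 7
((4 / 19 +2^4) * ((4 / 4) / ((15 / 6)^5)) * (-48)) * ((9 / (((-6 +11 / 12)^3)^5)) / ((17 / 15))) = 196799679612303722938368 / 121627019628011281517500265639375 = 0.00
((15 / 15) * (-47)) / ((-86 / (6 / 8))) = 141 / 344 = 0.41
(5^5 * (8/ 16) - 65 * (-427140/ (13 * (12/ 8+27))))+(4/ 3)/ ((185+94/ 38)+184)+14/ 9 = 92330314735/ 1206918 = 76500.90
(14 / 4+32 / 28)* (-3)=-195 / 14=-13.93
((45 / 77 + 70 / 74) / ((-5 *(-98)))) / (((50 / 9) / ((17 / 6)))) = 5559 / 3490025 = 0.00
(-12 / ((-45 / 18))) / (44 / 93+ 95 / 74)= 165168 / 60455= 2.73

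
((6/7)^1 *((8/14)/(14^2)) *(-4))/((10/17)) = -204/12005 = -0.02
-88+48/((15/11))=-264/5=-52.80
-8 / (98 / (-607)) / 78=1214 / 1911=0.64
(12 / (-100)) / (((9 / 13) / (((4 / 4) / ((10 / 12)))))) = -26 / 125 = -0.21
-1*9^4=-6561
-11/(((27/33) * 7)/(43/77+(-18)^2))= -274901/441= -623.36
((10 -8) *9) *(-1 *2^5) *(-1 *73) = 42048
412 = 412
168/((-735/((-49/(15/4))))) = 2.99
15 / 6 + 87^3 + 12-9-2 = 1317013 / 2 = 658506.50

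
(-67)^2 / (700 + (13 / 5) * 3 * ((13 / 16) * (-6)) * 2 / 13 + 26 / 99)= 8888220 / 1374937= 6.46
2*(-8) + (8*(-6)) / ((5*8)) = -86 / 5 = -17.20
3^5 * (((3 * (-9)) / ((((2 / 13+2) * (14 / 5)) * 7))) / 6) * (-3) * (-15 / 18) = -710775 / 10976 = -64.76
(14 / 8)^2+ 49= 833 / 16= 52.06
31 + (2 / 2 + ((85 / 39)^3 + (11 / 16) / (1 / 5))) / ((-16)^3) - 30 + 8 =34973732207 / 3887529984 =9.00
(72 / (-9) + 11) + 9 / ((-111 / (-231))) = 21.73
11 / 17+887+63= 16161 / 17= 950.65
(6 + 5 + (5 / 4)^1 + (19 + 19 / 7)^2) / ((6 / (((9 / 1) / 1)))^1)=284451 / 392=725.64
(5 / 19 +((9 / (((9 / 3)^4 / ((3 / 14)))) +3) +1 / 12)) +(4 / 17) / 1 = 32609 / 9044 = 3.61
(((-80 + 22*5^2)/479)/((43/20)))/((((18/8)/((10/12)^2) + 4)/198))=46530000/3728057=12.48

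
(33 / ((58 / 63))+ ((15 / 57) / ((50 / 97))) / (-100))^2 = 389971141849969 / 303601000000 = 1284.49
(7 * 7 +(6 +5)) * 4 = 240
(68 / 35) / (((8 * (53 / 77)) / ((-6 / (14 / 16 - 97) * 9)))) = 0.20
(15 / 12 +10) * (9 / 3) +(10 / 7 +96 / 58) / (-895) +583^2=247035456831 / 726740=339922.75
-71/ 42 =-1.69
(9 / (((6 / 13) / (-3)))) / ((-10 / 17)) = 1989 / 20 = 99.45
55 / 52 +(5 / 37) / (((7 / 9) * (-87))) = 412325 / 390572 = 1.06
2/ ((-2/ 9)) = -9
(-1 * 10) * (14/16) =-35/4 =-8.75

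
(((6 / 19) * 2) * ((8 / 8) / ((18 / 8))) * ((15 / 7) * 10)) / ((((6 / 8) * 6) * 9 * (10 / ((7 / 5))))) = 32 / 1539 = 0.02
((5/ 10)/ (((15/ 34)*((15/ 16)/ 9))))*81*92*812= 1645878528/ 25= 65835141.12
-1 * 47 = -47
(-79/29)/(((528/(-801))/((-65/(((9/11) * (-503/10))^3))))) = 6912351875/1793652149538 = 0.00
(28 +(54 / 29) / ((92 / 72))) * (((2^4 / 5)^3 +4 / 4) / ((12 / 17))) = 117490128 / 83375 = 1409.18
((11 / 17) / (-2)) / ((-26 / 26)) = 11 / 34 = 0.32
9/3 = 3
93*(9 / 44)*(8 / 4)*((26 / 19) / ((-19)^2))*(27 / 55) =293787 / 4149695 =0.07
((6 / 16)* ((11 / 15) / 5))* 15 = 0.82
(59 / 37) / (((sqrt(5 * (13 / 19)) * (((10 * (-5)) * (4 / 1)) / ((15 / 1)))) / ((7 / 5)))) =-1239 * sqrt(1235) / 481000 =-0.09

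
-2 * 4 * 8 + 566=502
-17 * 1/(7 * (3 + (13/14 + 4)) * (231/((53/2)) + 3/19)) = -34238/992007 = -0.03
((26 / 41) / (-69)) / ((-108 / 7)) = 91 / 152766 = 0.00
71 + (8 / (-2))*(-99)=467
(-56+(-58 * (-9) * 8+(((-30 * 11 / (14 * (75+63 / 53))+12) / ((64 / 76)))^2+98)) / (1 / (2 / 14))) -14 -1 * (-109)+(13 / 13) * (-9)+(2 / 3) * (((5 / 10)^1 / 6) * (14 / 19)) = 18175689161288683 / 27203220108288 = 668.14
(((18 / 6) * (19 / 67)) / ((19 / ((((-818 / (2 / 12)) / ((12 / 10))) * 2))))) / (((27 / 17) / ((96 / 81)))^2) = -2420756480 / 11868849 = -203.96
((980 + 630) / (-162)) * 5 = -4025 / 81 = -49.69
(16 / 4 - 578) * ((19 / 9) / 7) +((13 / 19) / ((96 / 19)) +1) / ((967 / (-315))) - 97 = -75327869 / 278496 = -270.48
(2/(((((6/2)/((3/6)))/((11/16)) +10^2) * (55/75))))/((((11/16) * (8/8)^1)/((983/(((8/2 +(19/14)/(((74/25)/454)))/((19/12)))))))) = 96746860/361451233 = 0.27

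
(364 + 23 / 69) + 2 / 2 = 365.33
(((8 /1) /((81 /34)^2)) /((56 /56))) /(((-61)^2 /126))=129472 /2712609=0.05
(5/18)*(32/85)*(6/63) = 32/3213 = 0.01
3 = 3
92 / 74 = 46 / 37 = 1.24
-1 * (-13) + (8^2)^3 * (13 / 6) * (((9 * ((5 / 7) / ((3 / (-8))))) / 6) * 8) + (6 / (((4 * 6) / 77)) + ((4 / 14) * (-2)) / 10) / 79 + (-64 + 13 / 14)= -430756674109 / 33180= -12982419.35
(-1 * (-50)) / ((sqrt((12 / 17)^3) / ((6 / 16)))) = 425 * sqrt(51) / 96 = 31.62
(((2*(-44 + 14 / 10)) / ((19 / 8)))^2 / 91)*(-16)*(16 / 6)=-495550464 / 821275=-603.39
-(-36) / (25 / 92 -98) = -368 / 999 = -0.37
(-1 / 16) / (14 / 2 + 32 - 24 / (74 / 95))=-37 / 4848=-0.01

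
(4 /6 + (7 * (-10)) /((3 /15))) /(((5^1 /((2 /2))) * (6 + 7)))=-1048 /195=-5.37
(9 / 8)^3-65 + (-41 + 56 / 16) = -51751 / 512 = -101.08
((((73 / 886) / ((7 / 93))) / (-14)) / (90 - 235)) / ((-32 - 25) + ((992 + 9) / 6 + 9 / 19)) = 386973 / 79160002250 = 0.00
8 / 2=4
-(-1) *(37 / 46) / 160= 37 / 7360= 0.01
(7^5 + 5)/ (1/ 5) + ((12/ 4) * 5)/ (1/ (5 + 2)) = 84165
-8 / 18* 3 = -4 / 3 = -1.33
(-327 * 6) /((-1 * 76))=981 /38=25.82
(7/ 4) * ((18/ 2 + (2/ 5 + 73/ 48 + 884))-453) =742427/ 960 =773.36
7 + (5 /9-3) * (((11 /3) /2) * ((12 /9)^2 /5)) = 6569 /1215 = 5.41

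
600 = 600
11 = 11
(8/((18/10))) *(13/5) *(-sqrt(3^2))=-104/3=-34.67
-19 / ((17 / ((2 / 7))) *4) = -19 / 238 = -0.08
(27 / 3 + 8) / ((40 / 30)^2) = 153 / 16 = 9.56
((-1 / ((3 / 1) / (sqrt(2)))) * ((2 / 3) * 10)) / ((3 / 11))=-220 * sqrt(2) / 27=-11.52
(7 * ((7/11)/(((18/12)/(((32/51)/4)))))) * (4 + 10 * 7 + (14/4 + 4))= 63896/1683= 37.97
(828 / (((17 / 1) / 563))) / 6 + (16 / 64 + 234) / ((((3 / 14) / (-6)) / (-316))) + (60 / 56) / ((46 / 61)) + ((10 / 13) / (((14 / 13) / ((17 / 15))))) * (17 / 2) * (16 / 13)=886916539085 / 426972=2077224.12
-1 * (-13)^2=-169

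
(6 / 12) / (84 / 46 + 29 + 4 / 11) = 253 / 15782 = 0.02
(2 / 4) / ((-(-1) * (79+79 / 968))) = 484 / 76551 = 0.01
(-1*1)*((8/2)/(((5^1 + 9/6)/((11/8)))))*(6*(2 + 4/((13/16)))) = -5940/169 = -35.15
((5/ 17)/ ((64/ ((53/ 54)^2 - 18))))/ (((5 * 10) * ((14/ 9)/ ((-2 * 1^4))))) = 7097/ 3525120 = 0.00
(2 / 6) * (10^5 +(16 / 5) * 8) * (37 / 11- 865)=-4740213184 / 165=-28728564.75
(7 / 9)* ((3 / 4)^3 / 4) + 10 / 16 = 181 / 256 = 0.71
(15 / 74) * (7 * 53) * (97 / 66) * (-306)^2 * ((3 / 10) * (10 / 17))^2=322291.44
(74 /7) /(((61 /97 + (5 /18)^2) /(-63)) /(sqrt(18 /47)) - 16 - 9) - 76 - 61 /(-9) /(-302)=-9163621153111585053277 /119871609015265489134 + 1393317072216*sqrt(94) /44102873074049113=-76.44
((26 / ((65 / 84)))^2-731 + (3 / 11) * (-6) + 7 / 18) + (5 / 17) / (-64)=1068255113 / 2692800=396.71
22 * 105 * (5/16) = 721.88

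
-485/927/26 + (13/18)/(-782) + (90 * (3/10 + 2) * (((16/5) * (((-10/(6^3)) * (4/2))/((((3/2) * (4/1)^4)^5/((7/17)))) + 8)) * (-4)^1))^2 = 61255017053136129257982830124172617390533/136333021814603008752665965363200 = 449304330.22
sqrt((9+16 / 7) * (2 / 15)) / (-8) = -sqrt(16590) / 840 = -0.15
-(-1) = 1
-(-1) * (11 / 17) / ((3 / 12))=44 / 17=2.59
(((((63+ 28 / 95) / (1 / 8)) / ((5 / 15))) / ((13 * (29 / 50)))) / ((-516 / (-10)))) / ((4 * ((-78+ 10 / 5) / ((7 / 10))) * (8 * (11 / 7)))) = -1473185 / 2059964192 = -0.00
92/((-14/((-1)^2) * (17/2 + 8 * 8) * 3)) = -92/3045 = -0.03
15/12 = 5/4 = 1.25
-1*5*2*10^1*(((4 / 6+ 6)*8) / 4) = -4000 / 3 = -1333.33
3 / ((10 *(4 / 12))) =9 / 10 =0.90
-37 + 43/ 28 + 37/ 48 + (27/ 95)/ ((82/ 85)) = -9003691/ 261744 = -34.40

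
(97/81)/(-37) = -97/2997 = -0.03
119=119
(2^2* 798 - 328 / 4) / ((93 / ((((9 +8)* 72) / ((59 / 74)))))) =51337.96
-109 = -109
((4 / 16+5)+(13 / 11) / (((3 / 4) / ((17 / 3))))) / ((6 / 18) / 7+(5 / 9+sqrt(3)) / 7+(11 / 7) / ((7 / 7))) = 4205635 / 493064 - 353745*sqrt(3) / 493064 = 7.29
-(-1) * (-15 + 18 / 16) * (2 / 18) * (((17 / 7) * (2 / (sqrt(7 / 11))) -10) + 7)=37 / 8 -629 * sqrt(77) / 588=-4.76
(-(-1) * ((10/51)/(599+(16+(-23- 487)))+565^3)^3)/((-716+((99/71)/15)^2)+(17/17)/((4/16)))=-908366582964178650766480404679229536325/110230008632135721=-8240646936676003488490.66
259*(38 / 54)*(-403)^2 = 799214689 / 27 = 29600544.04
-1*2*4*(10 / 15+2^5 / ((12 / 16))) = -1040 / 3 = -346.67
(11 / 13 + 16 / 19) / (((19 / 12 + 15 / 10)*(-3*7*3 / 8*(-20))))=1112 / 319865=0.00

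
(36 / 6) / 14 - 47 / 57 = -158 / 399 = -0.40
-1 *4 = -4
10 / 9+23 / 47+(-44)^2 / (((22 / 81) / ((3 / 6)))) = 1508249 / 423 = 3565.60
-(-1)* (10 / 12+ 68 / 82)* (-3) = -409 / 82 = -4.99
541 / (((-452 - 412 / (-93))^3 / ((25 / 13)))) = -10878928425 / 937507586842112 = -0.00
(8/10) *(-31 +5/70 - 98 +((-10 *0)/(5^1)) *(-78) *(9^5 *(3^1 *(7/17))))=-103.14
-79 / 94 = -0.84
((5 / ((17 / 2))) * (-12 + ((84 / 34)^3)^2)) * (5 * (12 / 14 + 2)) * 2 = 10398761832000 / 2872370711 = 3620.27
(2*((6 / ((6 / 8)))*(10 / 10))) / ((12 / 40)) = 160 / 3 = 53.33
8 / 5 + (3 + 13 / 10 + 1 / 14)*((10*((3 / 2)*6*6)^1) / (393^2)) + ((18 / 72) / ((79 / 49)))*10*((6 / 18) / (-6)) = 1.53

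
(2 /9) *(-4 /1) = -0.89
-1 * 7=-7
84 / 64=21 / 16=1.31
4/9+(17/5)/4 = 233/180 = 1.29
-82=-82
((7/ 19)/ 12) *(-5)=-35/ 228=-0.15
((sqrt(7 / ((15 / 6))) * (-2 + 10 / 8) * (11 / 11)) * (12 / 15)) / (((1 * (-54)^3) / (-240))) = -2 * sqrt(70) / 10935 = -0.00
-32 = -32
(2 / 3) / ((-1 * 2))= -1 / 3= -0.33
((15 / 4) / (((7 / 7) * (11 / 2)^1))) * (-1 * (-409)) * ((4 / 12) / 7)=2045 / 154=13.28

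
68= 68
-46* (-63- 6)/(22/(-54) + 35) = 42849/467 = 91.75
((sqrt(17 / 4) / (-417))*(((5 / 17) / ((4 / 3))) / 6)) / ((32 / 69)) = -115*sqrt(17) / 1209856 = -0.00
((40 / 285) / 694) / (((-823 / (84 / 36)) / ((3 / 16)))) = -7 / 65112468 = -0.00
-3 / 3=-1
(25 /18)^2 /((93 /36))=625 /837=0.75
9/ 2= 4.50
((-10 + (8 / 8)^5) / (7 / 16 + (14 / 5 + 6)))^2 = 518400 / 546121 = 0.95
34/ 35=0.97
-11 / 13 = -0.85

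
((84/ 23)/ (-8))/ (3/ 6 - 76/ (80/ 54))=105/ 11684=0.01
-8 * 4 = -32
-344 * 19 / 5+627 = -680.20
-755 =-755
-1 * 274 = -274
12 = 12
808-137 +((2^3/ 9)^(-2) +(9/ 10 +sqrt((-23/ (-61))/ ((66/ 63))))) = sqrt(648186)/ 1342 +215413/ 320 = 673.77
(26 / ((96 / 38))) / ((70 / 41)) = 10127 / 1680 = 6.03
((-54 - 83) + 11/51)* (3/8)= -872/17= -51.29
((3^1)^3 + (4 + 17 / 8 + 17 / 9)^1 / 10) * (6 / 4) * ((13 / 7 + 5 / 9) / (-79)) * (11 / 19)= -220187 / 298620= -0.74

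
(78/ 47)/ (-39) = -0.04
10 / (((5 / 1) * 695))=0.00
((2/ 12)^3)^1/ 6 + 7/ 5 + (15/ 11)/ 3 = 132247/ 71280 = 1.86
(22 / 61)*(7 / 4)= 77 / 122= 0.63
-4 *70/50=-28/5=-5.60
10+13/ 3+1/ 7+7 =451/ 21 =21.48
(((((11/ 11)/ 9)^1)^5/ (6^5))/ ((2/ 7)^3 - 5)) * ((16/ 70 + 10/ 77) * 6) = -1127/ 1197464118840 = -0.00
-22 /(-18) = 11 /9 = 1.22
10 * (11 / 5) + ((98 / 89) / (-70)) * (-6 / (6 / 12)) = 9874 / 445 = 22.19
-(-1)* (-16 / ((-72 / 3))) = 2 / 3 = 0.67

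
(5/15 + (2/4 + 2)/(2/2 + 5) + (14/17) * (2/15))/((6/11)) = 9647/6120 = 1.58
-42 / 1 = -42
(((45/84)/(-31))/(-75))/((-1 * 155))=-1/672700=-0.00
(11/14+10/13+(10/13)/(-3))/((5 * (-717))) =-709/1957410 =-0.00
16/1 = 16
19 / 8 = 2.38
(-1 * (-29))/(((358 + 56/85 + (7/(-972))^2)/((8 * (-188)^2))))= 658499029125120/28802689189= 22862.41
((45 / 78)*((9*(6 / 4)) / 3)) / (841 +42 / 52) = 135 / 43774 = 0.00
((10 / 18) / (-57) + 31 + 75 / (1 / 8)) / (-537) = -323698 / 275481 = -1.18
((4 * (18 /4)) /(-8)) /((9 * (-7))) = 1 /28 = 0.04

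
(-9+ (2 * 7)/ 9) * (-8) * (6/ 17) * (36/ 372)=1072/ 527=2.03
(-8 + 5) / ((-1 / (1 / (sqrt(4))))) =3 / 2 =1.50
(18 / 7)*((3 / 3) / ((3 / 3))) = 18 / 7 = 2.57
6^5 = 7776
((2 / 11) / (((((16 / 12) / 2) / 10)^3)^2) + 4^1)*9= 18639240.55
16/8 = 2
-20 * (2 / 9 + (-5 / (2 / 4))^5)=17999960 / 9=1999995.56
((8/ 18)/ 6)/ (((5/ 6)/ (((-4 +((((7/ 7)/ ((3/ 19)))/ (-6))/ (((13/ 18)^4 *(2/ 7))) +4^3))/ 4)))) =441944/ 428415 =1.03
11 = 11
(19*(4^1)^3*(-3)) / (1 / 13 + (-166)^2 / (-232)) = 916864 / 29833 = 30.73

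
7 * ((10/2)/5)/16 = 7/16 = 0.44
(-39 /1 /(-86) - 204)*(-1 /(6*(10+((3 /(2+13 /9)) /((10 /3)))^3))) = 43457621250 /12832981963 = 3.39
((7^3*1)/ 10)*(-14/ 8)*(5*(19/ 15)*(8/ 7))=-6517/ 15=-434.47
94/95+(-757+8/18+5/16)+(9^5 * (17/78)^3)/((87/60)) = -290804569397/871593840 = -333.65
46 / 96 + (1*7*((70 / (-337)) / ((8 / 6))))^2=1.67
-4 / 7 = -0.57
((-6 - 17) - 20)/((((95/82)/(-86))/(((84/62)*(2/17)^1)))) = 25471824/50065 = 508.78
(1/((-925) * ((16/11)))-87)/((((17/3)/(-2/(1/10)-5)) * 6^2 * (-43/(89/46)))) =-114597379/238879104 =-0.48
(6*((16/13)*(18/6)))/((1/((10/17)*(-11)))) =-31680/221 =-143.35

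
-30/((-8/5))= 75/4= 18.75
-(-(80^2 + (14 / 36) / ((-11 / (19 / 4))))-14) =5079755 / 792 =6413.83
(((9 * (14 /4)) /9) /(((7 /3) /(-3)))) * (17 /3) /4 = -51 /8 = -6.38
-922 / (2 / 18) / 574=-4149 / 287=-14.46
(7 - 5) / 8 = 1 / 4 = 0.25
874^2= 763876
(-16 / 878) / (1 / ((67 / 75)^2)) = -35912 / 2469375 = -0.01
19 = 19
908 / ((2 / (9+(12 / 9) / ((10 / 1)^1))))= 62198 / 15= 4146.53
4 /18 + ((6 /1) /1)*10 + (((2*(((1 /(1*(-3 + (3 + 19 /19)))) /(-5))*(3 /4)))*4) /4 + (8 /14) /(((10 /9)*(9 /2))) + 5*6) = 56723 /630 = 90.04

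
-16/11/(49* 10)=-8/2695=-0.00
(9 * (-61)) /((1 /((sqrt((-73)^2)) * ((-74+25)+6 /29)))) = 56708955 /29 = 1955481.21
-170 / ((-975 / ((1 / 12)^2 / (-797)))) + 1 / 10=1118971 / 11189880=0.10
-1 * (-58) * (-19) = -1102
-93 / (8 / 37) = -3441 / 8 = -430.12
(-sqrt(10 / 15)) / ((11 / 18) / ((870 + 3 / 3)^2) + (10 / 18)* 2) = -4551846* sqrt(6) / 15172831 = -0.73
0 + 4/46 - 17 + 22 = 117/23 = 5.09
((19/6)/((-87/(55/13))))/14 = -0.01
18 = 18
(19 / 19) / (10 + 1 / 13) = 13 / 131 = 0.10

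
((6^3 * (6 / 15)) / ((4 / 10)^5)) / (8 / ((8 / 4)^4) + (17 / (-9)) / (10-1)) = 1366875 / 47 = 29082.45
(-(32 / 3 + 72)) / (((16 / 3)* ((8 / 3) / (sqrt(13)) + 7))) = -25389 / 11338 + 372* sqrt(13) / 5669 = -2.00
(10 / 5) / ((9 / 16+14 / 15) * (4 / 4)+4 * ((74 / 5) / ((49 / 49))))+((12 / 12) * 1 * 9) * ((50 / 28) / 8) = 475905 / 233072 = 2.04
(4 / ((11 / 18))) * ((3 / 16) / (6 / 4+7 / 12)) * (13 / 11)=2106 / 3025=0.70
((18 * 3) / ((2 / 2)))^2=2916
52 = 52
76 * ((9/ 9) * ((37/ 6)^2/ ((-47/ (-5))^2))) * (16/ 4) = 2601100/ 19881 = 130.83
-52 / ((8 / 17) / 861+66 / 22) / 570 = -126854 / 4172305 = -0.03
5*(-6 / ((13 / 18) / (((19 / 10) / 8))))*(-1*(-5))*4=-2565 / 13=-197.31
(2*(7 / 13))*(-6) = -84 / 13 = -6.46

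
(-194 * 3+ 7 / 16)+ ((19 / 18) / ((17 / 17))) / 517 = -43296013 / 74448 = -581.56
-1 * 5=-5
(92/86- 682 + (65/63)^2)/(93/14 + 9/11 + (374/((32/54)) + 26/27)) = -10210696760/9605192037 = -1.06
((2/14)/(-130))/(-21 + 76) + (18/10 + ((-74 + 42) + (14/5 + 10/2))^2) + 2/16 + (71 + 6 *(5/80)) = 16489973/25025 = 658.94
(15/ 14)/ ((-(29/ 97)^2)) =-141135/ 11774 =-11.99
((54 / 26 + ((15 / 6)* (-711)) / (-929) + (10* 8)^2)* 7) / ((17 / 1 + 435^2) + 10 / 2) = 0.24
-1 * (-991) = 991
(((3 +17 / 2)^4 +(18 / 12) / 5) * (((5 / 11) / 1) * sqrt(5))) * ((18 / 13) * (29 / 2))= 28092213 * sqrt(5) / 176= 356909.65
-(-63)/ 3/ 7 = 3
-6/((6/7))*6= -42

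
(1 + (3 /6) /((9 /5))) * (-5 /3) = -115 /54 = -2.13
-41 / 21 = -1.95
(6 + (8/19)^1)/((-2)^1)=-61/19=-3.21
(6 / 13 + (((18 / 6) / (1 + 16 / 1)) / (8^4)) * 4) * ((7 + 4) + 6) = 104487 / 13312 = 7.85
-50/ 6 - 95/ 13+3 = -493/ 39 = -12.64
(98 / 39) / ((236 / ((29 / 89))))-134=-54882031 / 409578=-134.00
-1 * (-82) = 82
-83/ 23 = -3.61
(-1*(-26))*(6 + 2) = 208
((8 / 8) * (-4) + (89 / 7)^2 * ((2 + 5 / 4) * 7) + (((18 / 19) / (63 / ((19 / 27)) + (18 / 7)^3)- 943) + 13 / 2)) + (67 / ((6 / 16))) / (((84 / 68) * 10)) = 29715573049 / 10799460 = 2751.58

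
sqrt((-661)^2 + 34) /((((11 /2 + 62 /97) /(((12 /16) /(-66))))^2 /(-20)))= -47045* sqrt(436955) /686544804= -0.05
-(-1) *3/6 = 1/2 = 0.50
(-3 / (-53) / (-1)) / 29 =-3 / 1537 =-0.00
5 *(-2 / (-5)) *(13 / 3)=26 / 3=8.67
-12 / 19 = -0.63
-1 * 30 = -30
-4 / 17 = -0.24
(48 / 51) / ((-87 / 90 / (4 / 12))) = -0.32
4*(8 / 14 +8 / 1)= 34.29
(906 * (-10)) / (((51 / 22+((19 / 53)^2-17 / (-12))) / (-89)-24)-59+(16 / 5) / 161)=240679862715600 / 2205528971113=109.13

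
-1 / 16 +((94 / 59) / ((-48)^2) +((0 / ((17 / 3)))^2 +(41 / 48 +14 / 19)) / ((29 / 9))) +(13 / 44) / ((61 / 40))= 15723175943 / 25129196928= 0.63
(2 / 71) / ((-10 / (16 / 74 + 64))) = -2376 / 13135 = -0.18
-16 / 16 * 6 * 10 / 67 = -60 / 67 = -0.90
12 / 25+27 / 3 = 237 / 25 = 9.48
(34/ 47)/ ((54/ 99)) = 187/ 141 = 1.33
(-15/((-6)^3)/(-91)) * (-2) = 5/3276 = 0.00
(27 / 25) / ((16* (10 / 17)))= 459 / 4000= 0.11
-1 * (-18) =18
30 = 30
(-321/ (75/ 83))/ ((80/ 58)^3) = -216598709/ 1600000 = -135.37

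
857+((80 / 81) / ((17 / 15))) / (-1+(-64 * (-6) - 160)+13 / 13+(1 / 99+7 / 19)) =2305860649 / 2690607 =857.00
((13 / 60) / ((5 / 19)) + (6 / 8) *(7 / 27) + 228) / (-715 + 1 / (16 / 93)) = -824464 / 2553075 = -0.32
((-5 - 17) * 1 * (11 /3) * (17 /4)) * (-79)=162503 /6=27083.83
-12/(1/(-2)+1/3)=72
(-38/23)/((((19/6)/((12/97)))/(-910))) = 131040/2231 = 58.74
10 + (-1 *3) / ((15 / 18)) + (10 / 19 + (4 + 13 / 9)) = 10577 / 855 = 12.37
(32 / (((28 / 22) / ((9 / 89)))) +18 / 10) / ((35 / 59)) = 7.32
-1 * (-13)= 13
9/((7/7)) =9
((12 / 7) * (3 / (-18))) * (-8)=16 / 7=2.29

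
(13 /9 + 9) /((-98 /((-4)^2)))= -752 /441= -1.71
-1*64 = -64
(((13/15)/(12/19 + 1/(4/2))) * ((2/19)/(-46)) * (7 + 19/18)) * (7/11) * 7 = -18473/293733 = -0.06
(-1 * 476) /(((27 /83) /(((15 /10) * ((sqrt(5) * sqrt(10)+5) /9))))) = -98770 * sqrt(2) /81-98770 /81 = -2943.85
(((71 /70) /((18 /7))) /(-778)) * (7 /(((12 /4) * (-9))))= 497 /3781080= 0.00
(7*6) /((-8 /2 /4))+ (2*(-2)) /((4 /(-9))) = -33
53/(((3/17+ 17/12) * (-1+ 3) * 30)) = 901/1625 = 0.55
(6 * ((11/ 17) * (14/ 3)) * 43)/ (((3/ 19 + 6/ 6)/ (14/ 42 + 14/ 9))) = 11438/ 9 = 1270.89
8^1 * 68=544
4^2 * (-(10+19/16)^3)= -5735339/256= -22403.67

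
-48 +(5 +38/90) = -1916/45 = -42.58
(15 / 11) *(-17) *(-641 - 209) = 216750 / 11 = 19704.55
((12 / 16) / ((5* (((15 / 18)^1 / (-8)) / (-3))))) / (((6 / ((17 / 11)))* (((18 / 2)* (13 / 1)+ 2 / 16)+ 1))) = 272 / 28875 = 0.01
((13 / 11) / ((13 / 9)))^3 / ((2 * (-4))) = -729 / 10648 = -0.07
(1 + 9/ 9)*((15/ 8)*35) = 525/ 4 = 131.25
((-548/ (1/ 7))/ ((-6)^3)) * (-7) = -6713/ 54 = -124.31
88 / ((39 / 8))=704 / 39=18.05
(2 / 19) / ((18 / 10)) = 0.06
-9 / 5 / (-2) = 9 / 10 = 0.90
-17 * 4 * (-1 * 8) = 544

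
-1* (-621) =621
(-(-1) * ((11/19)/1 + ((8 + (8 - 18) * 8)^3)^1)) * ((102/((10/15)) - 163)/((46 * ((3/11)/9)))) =1170130665/437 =2677644.54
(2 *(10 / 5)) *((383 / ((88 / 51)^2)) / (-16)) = -996183 / 30976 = -32.16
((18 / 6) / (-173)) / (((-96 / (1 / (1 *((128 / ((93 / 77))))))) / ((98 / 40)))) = 0.00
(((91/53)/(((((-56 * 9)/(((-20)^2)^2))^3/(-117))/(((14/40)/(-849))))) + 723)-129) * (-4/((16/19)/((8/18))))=1284112056907486/229619691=5592342.94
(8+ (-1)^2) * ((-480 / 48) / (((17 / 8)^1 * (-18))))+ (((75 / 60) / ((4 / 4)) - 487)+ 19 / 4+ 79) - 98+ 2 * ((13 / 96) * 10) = -201935 / 408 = -494.94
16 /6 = 8 /3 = 2.67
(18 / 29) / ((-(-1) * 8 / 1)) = 9 / 116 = 0.08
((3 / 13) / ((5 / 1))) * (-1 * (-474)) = 1422 / 65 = 21.88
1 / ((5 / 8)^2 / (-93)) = -5952 / 25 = -238.08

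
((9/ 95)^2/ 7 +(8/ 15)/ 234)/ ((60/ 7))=78971/ 190066500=0.00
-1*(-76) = 76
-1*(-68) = 68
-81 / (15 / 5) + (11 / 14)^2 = -5171 / 196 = -26.38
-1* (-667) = 667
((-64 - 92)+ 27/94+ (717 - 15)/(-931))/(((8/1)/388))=-1328224395/175028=-7588.64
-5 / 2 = -2.50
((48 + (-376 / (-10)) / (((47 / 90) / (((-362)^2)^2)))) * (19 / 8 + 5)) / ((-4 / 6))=-13677920094555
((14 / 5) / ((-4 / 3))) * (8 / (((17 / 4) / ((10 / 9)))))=-224 / 51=-4.39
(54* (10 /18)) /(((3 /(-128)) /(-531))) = 679680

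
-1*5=-5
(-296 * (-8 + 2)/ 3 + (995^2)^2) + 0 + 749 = 980149501966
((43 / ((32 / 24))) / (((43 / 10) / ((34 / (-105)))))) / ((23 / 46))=-34 / 7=-4.86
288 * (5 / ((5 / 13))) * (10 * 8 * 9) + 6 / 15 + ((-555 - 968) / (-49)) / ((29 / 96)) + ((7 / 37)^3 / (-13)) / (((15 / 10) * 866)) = 16383501867190876487 / 6077455084155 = 2695783.29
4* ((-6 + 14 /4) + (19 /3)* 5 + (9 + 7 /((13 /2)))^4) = 3543995402 /85683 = 41361.71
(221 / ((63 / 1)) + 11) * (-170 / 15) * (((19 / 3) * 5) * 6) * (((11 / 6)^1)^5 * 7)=-118864495805 / 26244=-4529206.52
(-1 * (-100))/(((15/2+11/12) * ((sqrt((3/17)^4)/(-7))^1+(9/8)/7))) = 6473600/85143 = 76.03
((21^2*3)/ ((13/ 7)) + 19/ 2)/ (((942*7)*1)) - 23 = -3924443/ 171444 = -22.89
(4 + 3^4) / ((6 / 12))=170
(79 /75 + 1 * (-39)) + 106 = 5104 /75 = 68.05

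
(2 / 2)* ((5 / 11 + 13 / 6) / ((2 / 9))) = 519 / 44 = 11.80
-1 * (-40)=40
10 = 10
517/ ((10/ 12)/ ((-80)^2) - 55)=-3970560/ 422399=-9.40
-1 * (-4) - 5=-1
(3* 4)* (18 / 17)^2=3888 / 289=13.45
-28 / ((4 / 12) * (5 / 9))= -756 / 5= -151.20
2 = 2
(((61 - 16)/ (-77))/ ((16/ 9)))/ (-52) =405/ 64064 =0.01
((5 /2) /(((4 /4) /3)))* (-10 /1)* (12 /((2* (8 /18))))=-1012.50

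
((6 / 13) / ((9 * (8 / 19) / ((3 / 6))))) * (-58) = -3.53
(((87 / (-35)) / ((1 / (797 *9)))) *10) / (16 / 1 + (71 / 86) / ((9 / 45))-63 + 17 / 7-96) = 107336772 / 82139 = 1306.77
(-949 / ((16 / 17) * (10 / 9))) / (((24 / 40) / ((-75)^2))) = -8507636.72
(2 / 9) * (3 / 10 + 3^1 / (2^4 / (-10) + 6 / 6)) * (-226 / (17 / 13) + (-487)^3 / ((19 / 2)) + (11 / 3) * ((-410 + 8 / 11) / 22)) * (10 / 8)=6090966464755 / 383724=15873300.77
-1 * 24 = -24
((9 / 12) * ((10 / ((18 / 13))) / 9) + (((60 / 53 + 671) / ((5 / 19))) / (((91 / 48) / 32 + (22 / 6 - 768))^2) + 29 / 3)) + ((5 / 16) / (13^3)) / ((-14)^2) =697893523172814750705143 / 67935449299102421400000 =10.27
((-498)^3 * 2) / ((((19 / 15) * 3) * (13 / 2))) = -2470119840 / 247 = -10000485.18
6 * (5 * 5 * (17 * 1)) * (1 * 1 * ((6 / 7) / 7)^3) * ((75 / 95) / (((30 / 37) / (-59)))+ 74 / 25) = -570221208 / 2235331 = -255.09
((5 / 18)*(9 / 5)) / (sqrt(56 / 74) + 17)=629 / 21330 - sqrt(259) / 10665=0.03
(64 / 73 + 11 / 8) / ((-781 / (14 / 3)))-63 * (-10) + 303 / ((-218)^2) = 1280217661223 / 2032114359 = 629.99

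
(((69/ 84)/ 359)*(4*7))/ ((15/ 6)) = 46/ 1795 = 0.03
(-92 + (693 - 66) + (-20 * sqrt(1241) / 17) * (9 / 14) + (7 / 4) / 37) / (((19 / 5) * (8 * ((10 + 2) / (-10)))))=-1979675 / 134976 + 375 * sqrt(1241) / 18088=-13.94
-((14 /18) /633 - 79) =79.00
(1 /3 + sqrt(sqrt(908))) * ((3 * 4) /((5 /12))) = 48 /5 + 144 * sqrt(2) * 227^(1 /4) /5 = 167.69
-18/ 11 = -1.64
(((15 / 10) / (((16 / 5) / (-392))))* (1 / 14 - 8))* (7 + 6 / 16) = 687645 / 64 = 10744.45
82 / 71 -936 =-66374 / 71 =-934.85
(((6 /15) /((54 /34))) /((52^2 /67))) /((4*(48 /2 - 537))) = -1139 /374531040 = -0.00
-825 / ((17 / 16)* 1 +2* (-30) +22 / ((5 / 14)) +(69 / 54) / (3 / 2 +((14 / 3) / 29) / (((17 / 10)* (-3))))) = -78186000 / 334793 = -233.54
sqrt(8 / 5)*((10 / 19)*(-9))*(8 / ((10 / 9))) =-1296*sqrt(10) / 95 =-43.14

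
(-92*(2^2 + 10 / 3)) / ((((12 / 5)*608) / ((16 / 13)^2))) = -0.70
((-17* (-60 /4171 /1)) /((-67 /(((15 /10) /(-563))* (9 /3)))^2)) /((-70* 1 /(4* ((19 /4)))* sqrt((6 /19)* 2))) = -26163* sqrt(57) /166174590142708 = -0.00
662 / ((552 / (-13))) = -4303 / 276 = -15.59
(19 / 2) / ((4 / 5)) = 95 / 8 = 11.88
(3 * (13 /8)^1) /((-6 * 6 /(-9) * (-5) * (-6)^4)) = -13 /69120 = -0.00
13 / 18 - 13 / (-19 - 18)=715 / 666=1.07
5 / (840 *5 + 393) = 5 / 4593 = 0.00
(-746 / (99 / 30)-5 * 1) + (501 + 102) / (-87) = -227758 / 957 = -237.99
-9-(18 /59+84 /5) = -7701 /295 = -26.11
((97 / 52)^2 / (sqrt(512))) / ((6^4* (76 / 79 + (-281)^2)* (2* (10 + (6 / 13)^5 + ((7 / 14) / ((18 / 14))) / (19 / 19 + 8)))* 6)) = 1633054267* sqrt(2) / 185607370796575211520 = 0.00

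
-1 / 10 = -0.10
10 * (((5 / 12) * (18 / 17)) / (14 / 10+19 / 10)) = 250 / 187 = 1.34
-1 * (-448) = 448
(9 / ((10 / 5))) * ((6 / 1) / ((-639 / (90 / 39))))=-0.10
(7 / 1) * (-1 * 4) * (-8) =224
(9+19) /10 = 14 /5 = 2.80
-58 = -58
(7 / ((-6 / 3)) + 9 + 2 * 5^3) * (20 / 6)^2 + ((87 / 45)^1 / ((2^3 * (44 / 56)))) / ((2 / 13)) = 11249917 / 3960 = 2840.89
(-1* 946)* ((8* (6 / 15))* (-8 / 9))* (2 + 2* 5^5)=252347392 / 15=16823159.47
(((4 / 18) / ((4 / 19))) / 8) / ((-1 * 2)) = -19 / 288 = -0.07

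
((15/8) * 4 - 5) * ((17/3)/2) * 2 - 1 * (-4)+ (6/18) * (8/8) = 37/2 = 18.50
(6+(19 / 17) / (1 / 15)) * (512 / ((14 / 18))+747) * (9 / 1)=34262271 / 119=287918.24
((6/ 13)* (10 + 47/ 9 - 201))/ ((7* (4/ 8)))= -6688/ 273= -24.50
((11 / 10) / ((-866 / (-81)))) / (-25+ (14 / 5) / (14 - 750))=-0.00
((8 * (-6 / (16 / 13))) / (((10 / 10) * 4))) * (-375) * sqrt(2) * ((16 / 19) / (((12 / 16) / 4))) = 312000 * sqrt(2) / 19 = 23222.88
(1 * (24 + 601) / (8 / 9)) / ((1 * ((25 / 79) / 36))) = 159975 / 2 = 79987.50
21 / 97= 0.22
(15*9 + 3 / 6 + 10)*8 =1164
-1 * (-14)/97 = 14/97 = 0.14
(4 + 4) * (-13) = -104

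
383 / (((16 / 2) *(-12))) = -383 / 96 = -3.99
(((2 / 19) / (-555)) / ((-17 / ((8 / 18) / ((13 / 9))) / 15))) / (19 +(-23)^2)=2 / 21284731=0.00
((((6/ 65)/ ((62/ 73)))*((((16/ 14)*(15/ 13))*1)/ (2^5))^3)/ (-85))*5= -147825/ 330413754944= -0.00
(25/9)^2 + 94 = 8239/81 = 101.72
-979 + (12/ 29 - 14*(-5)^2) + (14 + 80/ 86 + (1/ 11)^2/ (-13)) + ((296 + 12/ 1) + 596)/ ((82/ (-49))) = -149091893312/ 80422771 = -1853.85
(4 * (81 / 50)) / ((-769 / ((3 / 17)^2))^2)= 13122 / 1234776552025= 0.00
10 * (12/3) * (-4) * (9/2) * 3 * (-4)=8640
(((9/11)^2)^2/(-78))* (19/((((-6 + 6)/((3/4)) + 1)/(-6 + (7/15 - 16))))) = 4473873/1903330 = 2.35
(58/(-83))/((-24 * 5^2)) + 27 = 672329/24900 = 27.00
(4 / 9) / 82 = 0.01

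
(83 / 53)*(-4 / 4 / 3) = -83 / 159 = -0.52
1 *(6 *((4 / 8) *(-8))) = -24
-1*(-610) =610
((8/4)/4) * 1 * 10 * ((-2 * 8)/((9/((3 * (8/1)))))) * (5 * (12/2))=-6400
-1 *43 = -43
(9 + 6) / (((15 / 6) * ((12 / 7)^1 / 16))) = 56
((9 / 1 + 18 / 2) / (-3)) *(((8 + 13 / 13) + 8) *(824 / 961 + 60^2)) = -352963248 / 961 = -367287.46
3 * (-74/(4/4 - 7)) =37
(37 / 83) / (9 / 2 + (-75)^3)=-74 / 70030503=-0.00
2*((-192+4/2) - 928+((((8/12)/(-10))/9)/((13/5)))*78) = -2236.44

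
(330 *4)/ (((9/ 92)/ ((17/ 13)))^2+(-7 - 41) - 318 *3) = -1076282240/ 816991501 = -1.32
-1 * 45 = -45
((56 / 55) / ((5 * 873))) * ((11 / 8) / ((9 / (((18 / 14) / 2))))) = 1 / 43650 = 0.00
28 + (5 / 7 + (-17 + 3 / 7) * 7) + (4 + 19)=-64.29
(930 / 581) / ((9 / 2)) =0.36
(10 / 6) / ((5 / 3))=1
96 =96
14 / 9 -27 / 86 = 961 / 774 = 1.24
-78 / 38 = -39 / 19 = -2.05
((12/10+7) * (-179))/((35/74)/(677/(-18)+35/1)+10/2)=-12762521/41900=-304.59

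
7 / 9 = 0.78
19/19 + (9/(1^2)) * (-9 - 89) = -881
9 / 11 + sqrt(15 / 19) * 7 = 9 / 11 + 7 * sqrt(285) / 19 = 7.04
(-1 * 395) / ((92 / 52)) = -5135 / 23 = -223.26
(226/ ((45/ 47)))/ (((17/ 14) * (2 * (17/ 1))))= 5.72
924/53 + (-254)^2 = 3420272/53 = 64533.43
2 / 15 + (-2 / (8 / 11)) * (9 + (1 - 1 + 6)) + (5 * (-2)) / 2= -2767 / 60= -46.12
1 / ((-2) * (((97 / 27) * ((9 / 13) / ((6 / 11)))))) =-117 / 1067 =-0.11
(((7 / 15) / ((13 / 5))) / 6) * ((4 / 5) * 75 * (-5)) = -8.97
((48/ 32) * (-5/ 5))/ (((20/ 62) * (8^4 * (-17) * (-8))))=-93/ 11141120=-0.00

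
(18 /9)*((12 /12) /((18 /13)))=13 /9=1.44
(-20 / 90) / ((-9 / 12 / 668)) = 5344 / 27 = 197.93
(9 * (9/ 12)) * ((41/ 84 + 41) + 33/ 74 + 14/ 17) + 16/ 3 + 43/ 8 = 63259895/ 211344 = 299.32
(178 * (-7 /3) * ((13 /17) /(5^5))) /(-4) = 8099 /318750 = 0.03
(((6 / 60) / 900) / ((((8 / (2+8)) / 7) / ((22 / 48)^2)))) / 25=847 / 103680000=0.00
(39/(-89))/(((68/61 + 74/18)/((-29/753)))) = 206973/64090591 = 0.00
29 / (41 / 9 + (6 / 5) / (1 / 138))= 1305 / 7657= 0.17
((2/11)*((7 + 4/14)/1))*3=306/77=3.97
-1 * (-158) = 158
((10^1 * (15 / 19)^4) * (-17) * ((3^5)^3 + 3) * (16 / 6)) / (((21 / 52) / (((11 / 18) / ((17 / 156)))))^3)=-6765920888840.90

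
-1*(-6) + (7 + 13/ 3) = 52/ 3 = 17.33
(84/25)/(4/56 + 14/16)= 4704/1325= 3.55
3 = 3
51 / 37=1.38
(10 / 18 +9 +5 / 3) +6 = 17.22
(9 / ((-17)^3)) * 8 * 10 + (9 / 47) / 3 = -19101 / 230911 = -0.08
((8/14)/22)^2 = 4/5929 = 0.00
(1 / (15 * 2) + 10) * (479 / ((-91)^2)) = 20597 / 35490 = 0.58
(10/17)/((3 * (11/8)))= 80/561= 0.14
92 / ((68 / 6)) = 138 / 17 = 8.12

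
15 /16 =0.94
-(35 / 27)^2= -1225 / 729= -1.68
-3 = -3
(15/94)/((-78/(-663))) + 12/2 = 1383/188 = 7.36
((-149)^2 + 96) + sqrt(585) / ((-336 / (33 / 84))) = 22297-11*sqrt(65) / 3136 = 22296.97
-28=-28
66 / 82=33 / 41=0.80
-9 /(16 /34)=-19.12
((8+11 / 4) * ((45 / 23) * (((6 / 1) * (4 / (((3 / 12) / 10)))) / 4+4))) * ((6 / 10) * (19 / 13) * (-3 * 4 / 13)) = -16147188 / 3887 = -4154.15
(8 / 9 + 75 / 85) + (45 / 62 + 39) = 41.50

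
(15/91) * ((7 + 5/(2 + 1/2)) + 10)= 285/91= 3.13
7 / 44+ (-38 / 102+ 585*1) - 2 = 1307773 / 2244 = 582.79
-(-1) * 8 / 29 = 8 / 29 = 0.28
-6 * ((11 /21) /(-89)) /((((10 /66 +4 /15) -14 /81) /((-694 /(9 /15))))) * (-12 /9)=151153200 /680939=221.98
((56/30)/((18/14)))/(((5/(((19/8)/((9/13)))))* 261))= 12103/3171150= 0.00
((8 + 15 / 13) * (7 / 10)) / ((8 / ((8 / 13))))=833 / 1690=0.49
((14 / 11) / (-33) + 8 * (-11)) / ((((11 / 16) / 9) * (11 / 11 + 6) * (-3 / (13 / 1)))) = 6647264 / 9317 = 713.46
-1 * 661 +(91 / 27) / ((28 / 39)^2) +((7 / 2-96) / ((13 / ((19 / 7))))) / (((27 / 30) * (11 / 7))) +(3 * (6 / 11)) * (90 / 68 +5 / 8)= -1629372947 / 2450448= -664.93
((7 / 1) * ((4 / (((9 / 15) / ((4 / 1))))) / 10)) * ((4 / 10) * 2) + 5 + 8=419 / 15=27.93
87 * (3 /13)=261 /13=20.08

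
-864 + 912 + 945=993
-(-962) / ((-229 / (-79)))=75998 / 229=331.87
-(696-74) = -622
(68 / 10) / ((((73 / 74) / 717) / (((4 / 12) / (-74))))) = -8126 / 365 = -22.26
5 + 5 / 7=40 / 7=5.71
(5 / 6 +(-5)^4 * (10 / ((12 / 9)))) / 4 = 14065 / 12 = 1172.08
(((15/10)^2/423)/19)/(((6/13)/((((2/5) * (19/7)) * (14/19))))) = 13/26790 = 0.00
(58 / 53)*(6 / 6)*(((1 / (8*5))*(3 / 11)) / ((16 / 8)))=87 / 23320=0.00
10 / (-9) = -10 / 9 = -1.11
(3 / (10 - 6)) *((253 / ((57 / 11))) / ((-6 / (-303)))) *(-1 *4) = -281083 / 38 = -7396.92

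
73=73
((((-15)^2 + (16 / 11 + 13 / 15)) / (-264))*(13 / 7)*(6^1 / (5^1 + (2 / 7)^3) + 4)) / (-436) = 109101395 / 5726611044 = 0.02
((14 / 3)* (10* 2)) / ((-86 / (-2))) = 2.17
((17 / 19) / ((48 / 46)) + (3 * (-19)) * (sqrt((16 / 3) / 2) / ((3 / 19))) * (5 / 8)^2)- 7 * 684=-2182937 / 456- 9025 * sqrt(6) / 96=-5017.42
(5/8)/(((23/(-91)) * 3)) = -455/552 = -0.82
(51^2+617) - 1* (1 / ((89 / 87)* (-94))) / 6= 53843605 / 16732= 3218.00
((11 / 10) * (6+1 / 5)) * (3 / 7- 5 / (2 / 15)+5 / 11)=-174809 / 700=-249.73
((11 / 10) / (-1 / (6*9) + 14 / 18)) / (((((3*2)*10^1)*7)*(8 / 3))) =0.00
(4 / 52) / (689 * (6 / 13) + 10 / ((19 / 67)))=19 / 87256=0.00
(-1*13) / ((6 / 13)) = -169 / 6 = -28.17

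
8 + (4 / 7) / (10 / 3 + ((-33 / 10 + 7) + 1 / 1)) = 13616 / 1687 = 8.07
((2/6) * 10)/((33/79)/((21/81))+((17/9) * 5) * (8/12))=0.42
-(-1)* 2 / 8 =1 / 4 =0.25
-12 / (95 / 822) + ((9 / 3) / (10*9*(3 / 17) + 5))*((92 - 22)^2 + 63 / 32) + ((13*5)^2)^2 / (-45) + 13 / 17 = -13079935853153 / 33023520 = -396079.40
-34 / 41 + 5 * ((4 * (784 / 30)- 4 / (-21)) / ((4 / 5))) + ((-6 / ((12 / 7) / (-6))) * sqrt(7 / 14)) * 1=21 * sqrt(2) / 2 + 562831 / 861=668.54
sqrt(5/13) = sqrt(65)/13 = 0.62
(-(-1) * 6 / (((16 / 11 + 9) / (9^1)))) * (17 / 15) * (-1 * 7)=-23562 / 575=-40.98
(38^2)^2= 2085136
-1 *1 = -1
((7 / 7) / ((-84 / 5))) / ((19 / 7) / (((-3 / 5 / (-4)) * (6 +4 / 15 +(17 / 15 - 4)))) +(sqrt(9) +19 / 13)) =-0.01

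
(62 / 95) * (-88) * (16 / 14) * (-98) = 611072 / 95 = 6432.34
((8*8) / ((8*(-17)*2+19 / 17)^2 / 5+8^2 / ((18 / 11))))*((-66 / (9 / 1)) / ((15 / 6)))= -2441472 / 191362865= -0.01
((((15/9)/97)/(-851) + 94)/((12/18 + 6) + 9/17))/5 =395730233/151473745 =2.61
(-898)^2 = 806404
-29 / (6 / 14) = -203 / 3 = -67.67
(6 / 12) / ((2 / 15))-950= -3785 / 4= -946.25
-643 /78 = -8.24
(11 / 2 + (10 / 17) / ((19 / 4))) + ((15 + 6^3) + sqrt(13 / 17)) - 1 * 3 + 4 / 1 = sqrt(221) / 17 + 153505 / 646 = 238.50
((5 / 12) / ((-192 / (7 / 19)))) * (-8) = 0.01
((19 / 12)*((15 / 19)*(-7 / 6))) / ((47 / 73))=-2555 / 1128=-2.27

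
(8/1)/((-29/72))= -576/29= -19.86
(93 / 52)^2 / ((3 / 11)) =31713 / 2704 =11.73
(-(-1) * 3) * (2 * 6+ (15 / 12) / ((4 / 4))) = 159 / 4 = 39.75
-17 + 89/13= -132/13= -10.15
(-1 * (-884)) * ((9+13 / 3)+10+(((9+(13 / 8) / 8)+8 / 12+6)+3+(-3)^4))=1742585 / 16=108911.56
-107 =-107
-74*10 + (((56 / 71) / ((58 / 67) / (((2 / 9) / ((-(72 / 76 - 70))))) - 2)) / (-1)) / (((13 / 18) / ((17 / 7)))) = -116076026012 / 156857389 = -740.01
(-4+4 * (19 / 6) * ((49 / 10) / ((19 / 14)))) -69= -409 / 15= -27.27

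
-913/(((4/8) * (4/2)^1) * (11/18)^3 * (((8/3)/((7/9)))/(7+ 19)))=-3670758/121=-30336.84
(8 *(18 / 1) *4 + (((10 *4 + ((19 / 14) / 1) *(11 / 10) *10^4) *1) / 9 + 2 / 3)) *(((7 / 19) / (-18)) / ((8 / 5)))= -352775 / 12312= -28.65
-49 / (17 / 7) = -343 / 17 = -20.18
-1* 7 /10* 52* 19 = -3458 /5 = -691.60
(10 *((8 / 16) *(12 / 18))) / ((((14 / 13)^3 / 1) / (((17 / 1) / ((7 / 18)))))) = 560235 / 4802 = 116.67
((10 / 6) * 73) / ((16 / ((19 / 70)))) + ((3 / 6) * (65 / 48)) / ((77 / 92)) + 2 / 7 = 7783 / 2464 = 3.16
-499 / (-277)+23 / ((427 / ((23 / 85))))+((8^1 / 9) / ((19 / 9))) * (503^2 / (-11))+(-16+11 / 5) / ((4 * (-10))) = -813796089484717 / 84049057400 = -9682.39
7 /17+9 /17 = 16 /17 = 0.94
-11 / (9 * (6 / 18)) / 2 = -11 / 6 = -1.83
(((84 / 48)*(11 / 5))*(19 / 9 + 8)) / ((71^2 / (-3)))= -7007 / 302460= -0.02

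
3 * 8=24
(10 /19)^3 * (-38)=-2000 /361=-5.54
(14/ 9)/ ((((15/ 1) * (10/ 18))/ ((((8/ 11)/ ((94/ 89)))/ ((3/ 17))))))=84728/ 116325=0.73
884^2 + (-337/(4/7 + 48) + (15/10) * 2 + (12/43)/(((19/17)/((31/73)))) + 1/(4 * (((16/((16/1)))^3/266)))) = 15847588654511/20277940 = 781518.67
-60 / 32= -15 / 8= -1.88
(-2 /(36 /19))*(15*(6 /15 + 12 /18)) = -16.89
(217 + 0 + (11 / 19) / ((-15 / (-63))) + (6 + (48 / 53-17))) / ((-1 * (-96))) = 2.18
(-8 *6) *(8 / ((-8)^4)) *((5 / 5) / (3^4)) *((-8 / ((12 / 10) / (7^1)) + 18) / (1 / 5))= 215 / 1296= 0.17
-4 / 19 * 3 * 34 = -408 / 19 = -21.47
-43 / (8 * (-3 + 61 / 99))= 4257 / 1888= 2.25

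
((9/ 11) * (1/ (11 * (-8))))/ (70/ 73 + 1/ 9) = -5913/ 680504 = -0.01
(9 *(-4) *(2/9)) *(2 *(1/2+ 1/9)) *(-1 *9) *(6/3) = 176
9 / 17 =0.53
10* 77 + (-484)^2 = 235026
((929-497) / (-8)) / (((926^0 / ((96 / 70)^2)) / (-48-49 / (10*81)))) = 29897472 / 6125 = 4881.22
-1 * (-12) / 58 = 6 / 29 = 0.21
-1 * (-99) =99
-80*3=-240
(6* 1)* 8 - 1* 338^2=-114196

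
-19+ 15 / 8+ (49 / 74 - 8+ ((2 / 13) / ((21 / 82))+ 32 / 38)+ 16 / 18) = -101937137 / 4606056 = -22.13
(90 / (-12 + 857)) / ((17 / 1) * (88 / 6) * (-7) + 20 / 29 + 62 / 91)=-0.00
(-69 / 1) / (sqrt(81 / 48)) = -92 *sqrt(3) / 3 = -53.12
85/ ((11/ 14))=1190/ 11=108.18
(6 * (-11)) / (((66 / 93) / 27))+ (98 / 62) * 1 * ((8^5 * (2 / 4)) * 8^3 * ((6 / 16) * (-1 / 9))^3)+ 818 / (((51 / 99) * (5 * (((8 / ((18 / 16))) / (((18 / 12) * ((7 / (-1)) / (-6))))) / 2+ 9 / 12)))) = -167372320499 / 49872645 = -3355.99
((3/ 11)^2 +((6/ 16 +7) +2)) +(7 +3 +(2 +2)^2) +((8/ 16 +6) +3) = 44.95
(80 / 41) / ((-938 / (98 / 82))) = -280 / 112627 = -0.00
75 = 75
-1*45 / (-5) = 9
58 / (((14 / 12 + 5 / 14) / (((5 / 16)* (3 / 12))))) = 3045 / 1024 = 2.97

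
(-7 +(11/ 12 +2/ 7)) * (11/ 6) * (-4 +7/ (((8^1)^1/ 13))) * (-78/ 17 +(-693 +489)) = 62264411/ 3808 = 16350.95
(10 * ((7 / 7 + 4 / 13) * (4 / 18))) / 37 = 0.08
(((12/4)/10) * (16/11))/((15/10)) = 16/55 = 0.29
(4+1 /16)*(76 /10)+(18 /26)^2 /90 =208751 /6760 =30.88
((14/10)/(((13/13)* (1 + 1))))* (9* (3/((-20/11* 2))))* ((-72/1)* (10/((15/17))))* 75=318087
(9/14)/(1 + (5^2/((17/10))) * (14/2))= 51/8246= 0.01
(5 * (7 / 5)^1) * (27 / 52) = 189 / 52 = 3.63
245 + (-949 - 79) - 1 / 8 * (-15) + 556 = -1801 / 8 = -225.12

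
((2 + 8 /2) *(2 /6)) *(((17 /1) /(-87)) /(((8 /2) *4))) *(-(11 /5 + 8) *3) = 867 /1160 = 0.75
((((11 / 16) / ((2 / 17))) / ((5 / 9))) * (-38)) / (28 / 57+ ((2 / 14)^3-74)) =625182327 / 114969040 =5.44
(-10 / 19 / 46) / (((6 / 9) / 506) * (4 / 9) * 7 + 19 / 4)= -5940 / 2468119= -0.00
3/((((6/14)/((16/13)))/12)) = 1344/13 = 103.38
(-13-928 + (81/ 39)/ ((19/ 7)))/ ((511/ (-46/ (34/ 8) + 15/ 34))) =40990007/ 2145689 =19.10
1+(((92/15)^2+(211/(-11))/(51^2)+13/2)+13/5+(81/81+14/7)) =72543767/1430550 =50.71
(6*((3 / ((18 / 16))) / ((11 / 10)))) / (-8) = -20 / 11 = -1.82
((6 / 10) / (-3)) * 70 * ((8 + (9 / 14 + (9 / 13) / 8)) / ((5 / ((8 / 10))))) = -19.55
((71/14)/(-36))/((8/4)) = -71/1008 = -0.07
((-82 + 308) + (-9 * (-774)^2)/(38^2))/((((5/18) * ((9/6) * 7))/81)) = -35167932/361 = -97418.09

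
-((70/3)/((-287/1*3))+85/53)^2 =-2.49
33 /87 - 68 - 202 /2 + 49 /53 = -257749 /1537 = -167.70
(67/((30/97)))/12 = 6499/360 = 18.05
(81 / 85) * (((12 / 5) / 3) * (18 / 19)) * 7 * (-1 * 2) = -81648 / 8075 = -10.11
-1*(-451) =451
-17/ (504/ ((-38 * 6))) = 323/ 42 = 7.69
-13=-13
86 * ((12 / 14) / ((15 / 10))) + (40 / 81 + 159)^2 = 25487.42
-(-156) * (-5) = -780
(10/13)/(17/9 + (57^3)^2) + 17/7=34107816791324/14044395149239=2.43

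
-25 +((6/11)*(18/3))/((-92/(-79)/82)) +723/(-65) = 194.32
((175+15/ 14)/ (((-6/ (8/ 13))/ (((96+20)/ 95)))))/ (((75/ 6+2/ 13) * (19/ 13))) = -2973776/ 2494149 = -1.19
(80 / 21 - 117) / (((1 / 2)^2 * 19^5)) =-0.00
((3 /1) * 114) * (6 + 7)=4446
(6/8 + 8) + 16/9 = 379/36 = 10.53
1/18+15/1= 271/18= 15.06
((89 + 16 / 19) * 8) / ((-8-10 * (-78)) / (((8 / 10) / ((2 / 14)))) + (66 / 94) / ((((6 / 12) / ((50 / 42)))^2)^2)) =41608043064 / 9286870445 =4.48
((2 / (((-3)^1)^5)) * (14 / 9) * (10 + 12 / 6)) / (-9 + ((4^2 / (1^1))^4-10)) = -112 / 47761893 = -0.00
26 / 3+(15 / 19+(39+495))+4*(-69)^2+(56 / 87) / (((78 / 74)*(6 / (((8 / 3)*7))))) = 11365803119 / 580203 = 19589.36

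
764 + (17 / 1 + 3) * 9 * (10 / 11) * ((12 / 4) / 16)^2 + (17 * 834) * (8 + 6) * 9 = 629093609 / 352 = 1787197.75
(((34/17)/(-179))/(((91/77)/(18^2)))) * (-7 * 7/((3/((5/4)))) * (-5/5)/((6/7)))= -169785/2327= -72.96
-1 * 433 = -433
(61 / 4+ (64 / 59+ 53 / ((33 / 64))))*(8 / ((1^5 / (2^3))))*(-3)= -14843632 / 649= -22871.54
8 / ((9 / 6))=16 / 3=5.33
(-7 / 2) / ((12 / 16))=-14 / 3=-4.67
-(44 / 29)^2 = -1936 / 841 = -2.30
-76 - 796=-872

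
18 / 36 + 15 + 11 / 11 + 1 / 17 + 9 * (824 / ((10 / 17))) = 2146039 / 170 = 12623.76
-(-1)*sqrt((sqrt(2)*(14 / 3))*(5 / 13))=sqrt(1365)*2^(3 / 4) / 39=1.59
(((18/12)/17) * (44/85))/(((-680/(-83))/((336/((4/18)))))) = 1035342/122825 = 8.43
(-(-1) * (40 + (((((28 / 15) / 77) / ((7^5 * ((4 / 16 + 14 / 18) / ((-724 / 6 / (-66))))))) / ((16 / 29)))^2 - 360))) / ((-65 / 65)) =407649660848160359999 / 1273905190150587225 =320.00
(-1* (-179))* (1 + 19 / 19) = 358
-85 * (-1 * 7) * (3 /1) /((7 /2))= 510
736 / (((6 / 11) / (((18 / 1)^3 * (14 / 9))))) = 12241152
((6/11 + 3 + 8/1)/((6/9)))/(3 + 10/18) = 4.87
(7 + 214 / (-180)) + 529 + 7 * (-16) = 38053 / 90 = 422.81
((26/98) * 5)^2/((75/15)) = 845/2401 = 0.35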